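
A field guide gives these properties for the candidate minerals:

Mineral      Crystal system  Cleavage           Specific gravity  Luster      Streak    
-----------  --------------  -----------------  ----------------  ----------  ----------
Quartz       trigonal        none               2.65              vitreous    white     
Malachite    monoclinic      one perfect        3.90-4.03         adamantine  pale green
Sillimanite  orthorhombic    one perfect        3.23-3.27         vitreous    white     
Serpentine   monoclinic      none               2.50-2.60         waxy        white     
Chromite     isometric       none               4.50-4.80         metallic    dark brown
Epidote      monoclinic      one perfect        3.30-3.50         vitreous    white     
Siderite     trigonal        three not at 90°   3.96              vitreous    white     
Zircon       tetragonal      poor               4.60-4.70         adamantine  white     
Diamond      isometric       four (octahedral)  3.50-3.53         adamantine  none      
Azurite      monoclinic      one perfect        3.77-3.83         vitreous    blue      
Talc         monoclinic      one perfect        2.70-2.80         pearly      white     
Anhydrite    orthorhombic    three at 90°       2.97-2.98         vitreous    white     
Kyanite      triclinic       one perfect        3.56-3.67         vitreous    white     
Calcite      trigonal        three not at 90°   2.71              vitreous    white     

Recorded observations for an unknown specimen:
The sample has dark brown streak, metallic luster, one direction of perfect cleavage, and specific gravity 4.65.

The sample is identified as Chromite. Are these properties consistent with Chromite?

Inconsistent

Dark brown streak — fits Chromite (dark brown streak).
Metallic luster — fits Chromite (metallic luster).
One direction of perfect cleavage — Chromite has cleavage none; inconsistent.
Specific gravity 4.65 — fits Chromite (SG 4.50-4.80).
Chromite is excluded by the cleavage.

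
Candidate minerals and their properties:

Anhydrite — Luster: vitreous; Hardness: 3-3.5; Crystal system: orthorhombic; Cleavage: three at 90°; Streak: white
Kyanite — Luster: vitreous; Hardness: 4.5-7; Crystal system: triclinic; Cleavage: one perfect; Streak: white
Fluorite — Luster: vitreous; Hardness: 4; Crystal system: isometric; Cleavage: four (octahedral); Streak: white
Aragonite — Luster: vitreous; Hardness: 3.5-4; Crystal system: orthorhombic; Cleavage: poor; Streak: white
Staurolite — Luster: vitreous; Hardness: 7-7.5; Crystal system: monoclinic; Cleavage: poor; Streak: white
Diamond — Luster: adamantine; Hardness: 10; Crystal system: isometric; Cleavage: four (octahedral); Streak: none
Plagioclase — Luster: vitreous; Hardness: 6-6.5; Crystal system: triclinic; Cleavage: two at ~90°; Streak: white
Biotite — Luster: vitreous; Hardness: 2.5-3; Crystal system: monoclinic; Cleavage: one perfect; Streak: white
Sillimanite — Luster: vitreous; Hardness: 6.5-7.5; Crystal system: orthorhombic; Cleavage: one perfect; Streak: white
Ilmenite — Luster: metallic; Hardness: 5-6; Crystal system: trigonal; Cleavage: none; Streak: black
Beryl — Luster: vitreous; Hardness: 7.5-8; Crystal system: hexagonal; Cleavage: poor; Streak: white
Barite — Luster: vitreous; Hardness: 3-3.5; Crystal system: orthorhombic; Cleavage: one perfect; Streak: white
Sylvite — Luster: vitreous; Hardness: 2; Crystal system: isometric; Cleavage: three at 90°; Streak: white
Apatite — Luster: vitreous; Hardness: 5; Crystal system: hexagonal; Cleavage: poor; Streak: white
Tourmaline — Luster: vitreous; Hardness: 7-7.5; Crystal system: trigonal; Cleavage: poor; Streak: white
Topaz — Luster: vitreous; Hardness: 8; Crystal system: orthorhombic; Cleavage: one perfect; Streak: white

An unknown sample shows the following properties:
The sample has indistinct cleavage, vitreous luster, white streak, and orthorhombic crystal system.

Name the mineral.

Aragonite

Indistinct cleavage — narrows the field to Aragonite, Staurolite, Beryl, Apatite, Tourmaline.
Vitreous luster — no further eliminations.
White streak — all remaining candidates fit.
Orthorhombic crystal system — Aragonite remains.
Only Aragonite satisfies all observations.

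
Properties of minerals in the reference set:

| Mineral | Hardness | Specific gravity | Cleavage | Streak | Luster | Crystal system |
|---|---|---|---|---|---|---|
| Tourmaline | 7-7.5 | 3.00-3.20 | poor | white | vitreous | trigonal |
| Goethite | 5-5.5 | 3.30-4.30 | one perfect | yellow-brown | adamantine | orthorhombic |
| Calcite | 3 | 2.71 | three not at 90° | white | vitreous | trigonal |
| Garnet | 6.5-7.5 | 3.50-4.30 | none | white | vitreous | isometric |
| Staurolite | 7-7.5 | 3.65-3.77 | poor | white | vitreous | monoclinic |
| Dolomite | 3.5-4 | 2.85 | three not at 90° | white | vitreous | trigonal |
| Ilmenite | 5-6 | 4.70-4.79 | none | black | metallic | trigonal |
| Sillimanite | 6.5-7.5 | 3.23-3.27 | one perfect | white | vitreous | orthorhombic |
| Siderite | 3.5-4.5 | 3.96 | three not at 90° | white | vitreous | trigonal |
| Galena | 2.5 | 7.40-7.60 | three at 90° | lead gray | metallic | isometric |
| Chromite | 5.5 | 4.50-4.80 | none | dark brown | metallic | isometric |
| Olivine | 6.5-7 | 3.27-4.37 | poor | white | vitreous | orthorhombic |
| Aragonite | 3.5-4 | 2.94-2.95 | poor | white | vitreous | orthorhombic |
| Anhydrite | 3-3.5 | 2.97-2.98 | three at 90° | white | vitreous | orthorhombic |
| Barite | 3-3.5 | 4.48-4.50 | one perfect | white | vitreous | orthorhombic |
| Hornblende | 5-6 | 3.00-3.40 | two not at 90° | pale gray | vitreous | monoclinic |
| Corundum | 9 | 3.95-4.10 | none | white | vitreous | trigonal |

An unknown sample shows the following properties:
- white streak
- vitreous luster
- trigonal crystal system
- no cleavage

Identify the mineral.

White streak is inconsistent with Goethite, Ilmenite, Galena, Chromite, Hornblende.
Vitreous luster — consistent with all remaining minerals.
Trigonal crystal system — narrows the field to Tourmaline, Calcite, Dolomite, Siderite, Corundum.
No cleavage — Corundum remains.
Only Corundum satisfies all observations.

Corundum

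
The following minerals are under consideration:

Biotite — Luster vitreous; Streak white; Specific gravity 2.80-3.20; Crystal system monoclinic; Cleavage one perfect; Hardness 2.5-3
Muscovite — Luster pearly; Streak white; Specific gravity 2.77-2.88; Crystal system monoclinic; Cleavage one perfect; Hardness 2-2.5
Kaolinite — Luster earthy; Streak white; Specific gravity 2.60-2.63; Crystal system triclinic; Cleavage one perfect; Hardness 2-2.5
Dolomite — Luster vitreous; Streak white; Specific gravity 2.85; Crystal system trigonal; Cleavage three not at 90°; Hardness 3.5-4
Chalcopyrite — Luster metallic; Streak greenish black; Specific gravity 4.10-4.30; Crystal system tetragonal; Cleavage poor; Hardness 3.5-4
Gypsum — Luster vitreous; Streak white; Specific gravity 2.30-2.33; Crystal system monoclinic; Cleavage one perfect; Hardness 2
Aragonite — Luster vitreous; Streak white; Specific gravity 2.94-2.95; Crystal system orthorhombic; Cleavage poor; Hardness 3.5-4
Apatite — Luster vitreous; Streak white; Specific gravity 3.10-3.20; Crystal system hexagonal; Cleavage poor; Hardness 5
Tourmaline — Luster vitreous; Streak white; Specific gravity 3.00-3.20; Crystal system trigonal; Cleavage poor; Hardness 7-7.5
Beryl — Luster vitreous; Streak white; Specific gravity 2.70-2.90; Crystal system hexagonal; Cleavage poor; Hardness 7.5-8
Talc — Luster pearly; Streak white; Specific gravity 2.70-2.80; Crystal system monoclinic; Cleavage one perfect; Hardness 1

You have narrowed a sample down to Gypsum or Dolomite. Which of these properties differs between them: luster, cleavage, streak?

Luster: both vitreous — no difference.
Cleavage: Gypsum one perfect, Dolomite three not at 90° — distinct.
Streak: both white — no difference.
Only cleavage differs between Gypsum and Dolomite among the listed tests.

cleavage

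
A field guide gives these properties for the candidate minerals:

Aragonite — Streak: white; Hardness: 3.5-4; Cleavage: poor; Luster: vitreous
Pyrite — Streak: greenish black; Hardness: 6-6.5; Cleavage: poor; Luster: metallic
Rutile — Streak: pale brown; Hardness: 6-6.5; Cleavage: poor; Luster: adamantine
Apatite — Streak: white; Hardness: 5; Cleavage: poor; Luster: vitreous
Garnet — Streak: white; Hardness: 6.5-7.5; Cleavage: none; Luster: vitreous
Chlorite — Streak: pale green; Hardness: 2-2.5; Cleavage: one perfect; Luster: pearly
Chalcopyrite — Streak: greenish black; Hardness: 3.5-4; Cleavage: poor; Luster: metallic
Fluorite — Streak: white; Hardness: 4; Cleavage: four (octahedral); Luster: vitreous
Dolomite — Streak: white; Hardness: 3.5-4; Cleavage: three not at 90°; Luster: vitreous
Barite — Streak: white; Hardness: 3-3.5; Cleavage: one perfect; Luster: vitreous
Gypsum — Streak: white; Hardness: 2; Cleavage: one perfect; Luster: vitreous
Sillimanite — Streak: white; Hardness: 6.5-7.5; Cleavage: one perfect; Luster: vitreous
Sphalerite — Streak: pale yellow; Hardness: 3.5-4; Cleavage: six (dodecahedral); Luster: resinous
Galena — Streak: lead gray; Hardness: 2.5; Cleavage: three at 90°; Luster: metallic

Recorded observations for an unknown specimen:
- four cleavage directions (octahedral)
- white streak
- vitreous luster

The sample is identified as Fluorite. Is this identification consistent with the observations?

Consistent

Four cleavage directions (octahedral) — matches Fluorite (cleavage four (octahedral)).
White streak — matches Fluorite (white streak).
Vitreous luster — matches Fluorite (vitreous luster).
Every observed property is compatible with the reference values for Fluorite.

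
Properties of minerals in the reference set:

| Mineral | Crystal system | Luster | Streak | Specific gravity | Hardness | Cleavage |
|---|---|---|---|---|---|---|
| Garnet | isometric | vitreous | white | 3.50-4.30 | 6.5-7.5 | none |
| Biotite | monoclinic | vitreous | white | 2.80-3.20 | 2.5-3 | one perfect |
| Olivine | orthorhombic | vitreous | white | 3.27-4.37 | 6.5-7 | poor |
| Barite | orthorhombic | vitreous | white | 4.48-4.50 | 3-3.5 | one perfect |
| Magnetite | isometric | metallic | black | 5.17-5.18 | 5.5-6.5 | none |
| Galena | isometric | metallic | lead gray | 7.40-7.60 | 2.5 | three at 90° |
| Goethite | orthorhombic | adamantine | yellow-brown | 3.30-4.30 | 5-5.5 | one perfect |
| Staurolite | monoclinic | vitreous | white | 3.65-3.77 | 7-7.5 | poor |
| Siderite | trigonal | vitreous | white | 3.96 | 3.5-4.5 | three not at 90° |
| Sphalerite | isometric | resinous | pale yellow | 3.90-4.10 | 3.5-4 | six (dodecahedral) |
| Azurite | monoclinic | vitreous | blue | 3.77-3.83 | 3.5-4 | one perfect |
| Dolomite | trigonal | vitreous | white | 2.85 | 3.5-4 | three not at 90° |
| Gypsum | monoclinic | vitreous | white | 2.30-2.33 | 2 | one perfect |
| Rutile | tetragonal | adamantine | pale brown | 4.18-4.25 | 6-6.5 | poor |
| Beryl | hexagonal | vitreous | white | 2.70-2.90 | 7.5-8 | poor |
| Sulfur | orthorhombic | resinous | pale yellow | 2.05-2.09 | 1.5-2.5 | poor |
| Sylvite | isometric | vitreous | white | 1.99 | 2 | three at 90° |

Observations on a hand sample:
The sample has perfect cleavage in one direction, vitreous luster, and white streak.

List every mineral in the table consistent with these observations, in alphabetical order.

Barite, Biotite, Gypsum

Perfect cleavage in one direction: Biotite, Barite, Goethite, Azurite, Gypsum remain.
Vitreous luster eliminates Goethite.
White streak is inconsistent with Azurite.
The minerals that satisfy all observations are Barite, Biotite, Gypsum.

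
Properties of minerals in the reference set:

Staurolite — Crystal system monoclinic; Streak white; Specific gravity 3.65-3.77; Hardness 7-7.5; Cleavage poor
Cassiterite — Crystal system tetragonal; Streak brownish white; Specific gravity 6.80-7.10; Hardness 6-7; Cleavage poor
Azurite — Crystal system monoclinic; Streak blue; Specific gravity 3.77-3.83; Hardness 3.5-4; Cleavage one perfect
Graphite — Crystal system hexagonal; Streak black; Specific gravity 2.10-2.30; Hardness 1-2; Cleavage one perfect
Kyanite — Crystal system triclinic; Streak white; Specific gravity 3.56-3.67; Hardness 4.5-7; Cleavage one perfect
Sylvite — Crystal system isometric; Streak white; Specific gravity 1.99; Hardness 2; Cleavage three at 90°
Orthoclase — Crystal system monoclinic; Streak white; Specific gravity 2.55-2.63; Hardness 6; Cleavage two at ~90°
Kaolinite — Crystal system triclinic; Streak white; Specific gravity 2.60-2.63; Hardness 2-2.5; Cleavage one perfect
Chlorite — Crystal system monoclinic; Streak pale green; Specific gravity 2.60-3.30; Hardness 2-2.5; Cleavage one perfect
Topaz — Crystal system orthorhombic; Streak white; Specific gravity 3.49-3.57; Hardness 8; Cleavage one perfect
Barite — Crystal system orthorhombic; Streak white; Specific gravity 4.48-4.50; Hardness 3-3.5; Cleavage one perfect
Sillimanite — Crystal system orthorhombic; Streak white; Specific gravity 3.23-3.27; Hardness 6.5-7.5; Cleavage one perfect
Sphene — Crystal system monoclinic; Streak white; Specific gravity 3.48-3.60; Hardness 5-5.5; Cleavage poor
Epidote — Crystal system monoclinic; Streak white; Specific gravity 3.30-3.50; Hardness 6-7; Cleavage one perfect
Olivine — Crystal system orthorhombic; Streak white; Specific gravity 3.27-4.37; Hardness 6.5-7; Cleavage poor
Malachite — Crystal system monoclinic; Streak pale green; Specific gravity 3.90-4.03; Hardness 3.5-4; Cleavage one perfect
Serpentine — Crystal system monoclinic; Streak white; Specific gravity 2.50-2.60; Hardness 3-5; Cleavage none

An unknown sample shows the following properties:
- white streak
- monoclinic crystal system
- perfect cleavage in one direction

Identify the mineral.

Epidote

White streak rules out Cassiterite, Azurite, Graphite, Chlorite, Malachite.
Monoclinic crystal system: narrows the field to Staurolite, Orthoclase, Sphene, Epidote, Serpentine.
Perfect cleavage in one direction: Epidote remains.
The only mineral consistent with every observation is Epidote.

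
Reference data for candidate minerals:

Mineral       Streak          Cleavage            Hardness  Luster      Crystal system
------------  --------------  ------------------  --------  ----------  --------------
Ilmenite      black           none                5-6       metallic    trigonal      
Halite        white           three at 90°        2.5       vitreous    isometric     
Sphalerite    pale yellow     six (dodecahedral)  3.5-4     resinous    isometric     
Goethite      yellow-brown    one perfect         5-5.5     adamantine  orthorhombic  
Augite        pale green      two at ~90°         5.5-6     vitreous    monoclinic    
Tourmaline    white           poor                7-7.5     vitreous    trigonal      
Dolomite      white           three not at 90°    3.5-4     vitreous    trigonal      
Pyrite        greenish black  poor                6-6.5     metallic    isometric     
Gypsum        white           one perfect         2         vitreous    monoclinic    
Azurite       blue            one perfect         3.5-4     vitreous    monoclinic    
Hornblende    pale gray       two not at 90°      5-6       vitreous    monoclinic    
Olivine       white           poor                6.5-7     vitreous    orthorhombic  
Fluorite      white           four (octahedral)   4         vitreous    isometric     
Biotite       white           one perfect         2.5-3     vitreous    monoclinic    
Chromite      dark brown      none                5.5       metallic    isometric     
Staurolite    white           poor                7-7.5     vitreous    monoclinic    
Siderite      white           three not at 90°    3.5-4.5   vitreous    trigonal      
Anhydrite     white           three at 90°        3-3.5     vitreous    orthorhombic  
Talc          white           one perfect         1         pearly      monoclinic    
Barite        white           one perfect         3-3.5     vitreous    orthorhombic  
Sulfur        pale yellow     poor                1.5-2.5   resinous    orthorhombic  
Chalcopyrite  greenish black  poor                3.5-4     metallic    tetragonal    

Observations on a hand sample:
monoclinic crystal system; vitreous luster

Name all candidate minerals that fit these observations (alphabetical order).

Monoclinic crystal system — narrows the field to Augite, Gypsum, Azurite, Hornblende, Biotite, Staurolite, Talc.
Vitreous luster excludes Talc.
The minerals that satisfy all observations are Augite, Azurite, Biotite, Gypsum, Hornblende, Staurolite.

Augite, Azurite, Biotite, Gypsum, Hornblende, Staurolite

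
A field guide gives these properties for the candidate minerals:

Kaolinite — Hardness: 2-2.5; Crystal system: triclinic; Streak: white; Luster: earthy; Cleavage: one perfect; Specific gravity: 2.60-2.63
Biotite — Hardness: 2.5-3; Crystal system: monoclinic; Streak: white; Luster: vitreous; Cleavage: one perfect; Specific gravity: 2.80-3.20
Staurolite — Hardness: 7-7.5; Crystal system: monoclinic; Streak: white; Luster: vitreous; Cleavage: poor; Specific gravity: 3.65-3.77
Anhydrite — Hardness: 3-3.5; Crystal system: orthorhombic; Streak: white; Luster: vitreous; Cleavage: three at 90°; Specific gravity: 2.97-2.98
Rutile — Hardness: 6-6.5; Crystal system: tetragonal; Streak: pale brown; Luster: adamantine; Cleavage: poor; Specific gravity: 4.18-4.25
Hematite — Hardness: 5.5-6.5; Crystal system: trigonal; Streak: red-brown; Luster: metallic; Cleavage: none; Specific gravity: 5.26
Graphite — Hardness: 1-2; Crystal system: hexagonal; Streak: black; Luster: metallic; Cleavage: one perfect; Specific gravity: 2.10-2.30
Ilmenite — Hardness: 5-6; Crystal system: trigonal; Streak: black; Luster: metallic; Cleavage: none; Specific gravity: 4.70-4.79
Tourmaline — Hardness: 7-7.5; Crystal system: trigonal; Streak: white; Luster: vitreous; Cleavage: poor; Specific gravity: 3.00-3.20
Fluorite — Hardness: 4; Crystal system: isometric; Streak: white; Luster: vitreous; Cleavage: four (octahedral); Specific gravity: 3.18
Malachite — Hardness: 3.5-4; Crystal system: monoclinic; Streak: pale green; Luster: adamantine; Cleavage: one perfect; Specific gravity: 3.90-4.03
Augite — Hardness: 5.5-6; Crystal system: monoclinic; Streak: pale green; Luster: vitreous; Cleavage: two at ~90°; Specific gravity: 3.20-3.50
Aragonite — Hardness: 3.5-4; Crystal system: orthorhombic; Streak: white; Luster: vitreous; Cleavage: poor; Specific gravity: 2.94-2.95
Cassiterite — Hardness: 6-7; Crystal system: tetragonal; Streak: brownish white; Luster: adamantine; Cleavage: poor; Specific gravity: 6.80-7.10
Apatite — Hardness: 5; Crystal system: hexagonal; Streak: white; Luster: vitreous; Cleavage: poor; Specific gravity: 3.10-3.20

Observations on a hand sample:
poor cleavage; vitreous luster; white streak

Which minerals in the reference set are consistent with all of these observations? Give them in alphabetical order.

Poor cleavage — Staurolite, Rutile, Tourmaline, Aragonite, Cassiterite, Apatite remain.
Vitreous luster eliminates Rutile, Cassiterite.
White streak — all remaining candidates fit.
Remaining candidates: Apatite, Aragonite, Staurolite, Tourmaline.

Apatite, Aragonite, Staurolite, Tourmaline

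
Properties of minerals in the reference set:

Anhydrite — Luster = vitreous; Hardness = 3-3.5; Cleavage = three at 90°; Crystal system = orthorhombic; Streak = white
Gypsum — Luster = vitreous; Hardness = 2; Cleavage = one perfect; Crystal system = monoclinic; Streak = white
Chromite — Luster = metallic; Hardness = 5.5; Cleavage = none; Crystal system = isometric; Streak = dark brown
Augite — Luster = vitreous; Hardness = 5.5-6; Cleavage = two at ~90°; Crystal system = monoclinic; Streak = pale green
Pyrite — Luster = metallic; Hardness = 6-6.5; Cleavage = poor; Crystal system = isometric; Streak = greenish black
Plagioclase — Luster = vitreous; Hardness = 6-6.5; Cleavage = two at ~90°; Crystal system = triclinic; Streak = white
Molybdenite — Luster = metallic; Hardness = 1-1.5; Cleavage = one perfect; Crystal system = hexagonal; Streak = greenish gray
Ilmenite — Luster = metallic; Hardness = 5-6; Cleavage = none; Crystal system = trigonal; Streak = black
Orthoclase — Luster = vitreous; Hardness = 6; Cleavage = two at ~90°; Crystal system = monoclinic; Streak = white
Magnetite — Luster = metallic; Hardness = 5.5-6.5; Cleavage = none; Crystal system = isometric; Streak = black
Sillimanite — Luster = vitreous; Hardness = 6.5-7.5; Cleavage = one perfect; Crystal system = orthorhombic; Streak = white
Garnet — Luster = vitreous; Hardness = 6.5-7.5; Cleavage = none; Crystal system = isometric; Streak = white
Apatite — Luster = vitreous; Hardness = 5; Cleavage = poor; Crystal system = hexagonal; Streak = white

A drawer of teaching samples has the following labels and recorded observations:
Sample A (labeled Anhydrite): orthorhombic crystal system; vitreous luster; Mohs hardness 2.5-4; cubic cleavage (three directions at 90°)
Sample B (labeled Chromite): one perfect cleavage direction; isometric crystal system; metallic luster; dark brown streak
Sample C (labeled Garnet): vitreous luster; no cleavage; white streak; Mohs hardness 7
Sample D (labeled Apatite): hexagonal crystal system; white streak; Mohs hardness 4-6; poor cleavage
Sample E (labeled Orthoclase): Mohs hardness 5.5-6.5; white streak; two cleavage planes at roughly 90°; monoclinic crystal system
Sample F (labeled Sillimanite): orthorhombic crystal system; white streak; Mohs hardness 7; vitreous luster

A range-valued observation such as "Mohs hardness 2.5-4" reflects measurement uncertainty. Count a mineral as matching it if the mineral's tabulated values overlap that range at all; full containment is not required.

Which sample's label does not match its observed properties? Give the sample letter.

Sample A: nothing contradicts Anhydrite.
Sample B: one perfect cleavage direction is outside the reference for Chromite (cleavage none) — mislabeled.
Sample C: nothing contradicts Garnet.
Sample D: nothing contradicts Apatite.
Sample E: nothing contradicts Orthoclase.
Sample F: nothing contradicts Sillimanite.
Sample B is the mislabeled one.

B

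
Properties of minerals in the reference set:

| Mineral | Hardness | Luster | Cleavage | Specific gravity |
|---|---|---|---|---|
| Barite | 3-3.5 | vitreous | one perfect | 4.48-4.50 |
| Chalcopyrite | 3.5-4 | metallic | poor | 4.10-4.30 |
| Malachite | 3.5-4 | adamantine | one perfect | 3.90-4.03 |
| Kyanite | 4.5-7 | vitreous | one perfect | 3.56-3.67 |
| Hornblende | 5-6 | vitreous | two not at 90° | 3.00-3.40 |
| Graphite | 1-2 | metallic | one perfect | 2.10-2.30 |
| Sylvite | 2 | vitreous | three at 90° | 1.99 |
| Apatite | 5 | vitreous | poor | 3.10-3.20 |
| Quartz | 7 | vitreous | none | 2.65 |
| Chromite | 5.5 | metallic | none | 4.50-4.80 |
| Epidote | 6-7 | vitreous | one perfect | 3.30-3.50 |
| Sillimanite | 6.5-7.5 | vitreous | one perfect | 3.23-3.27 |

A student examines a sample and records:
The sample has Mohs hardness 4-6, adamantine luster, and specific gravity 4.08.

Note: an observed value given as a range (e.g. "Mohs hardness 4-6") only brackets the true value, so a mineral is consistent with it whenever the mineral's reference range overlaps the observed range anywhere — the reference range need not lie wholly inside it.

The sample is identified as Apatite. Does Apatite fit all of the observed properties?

Mohs hardness 4-6 — fits Apatite (hardness 5).
Adamantine luster — Apatite has vitreous luster; a mismatch.
Specific gravity 4.08 — Apatite has SG 3.10-3.20; a mismatch.
2 of the observed properties are inconsistent with Apatite.

Inconsistent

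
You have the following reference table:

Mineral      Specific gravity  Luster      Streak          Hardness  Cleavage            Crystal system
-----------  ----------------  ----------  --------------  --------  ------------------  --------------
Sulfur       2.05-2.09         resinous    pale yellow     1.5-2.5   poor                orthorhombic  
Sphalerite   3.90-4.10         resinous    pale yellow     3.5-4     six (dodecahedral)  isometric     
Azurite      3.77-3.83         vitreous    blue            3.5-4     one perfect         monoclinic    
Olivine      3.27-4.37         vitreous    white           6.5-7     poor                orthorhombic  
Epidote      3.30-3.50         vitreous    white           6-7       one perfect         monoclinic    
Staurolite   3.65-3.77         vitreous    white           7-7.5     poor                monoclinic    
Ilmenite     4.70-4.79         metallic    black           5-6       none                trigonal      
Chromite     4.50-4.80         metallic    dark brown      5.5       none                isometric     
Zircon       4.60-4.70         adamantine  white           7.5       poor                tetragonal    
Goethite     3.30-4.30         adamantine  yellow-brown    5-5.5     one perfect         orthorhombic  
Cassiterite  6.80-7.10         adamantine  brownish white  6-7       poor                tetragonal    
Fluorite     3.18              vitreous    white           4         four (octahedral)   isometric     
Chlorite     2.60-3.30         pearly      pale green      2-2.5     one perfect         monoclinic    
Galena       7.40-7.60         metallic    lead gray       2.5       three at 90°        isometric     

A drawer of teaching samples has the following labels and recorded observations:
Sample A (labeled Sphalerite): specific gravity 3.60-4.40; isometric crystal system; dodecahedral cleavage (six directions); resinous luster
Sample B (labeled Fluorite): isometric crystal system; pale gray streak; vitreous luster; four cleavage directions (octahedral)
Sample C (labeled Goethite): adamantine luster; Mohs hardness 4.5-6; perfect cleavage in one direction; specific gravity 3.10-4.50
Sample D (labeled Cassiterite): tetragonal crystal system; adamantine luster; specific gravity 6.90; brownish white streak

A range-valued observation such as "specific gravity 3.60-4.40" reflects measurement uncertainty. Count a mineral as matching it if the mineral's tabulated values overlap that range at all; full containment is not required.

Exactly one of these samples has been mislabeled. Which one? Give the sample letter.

B

Sample A: all recorded properties match Sphalerite.
Sample B: pale gray streak is outside the reference for Fluorite (white streak) — mislabeled.
Sample C: all recorded properties match Goethite.
Sample D: all recorded properties match Cassiterite.
Sample B is the mislabeled one.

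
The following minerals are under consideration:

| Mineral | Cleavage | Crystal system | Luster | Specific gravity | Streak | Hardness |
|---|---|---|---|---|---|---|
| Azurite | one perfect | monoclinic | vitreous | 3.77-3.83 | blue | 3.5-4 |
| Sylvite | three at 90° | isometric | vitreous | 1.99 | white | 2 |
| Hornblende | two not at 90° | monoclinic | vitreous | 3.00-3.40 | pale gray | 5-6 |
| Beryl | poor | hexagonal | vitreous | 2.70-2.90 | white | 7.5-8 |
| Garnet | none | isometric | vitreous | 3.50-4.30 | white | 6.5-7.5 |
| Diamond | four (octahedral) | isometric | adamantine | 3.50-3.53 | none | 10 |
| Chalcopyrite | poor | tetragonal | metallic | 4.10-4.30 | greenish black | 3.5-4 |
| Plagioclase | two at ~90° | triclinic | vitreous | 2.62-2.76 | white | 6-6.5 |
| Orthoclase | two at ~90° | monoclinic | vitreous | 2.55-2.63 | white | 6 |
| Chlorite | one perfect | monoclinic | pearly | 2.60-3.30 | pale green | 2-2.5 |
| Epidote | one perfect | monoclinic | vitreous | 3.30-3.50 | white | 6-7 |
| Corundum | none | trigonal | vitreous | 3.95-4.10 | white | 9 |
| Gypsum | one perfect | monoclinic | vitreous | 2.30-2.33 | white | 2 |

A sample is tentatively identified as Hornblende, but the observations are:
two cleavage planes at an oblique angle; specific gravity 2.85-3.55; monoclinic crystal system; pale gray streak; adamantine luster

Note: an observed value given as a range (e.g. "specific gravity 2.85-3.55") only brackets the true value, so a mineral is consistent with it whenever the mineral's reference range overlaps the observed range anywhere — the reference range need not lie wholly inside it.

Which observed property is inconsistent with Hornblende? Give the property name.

luster

Two cleavage planes at an oblique angle: Hornblende has cleavage two not at 90° — agrees.
Specific gravity 2.85-3.55: Hornblende has SG 3.00-3.40 — agrees.
Monoclinic crystal system: Hornblende has monoclinic system — agrees.
Pale gray streak: Hornblende has pale gray streak — agrees.
Adamantine luster: Hornblende has vitreous luster — does not match.
Only the luster is inconsistent.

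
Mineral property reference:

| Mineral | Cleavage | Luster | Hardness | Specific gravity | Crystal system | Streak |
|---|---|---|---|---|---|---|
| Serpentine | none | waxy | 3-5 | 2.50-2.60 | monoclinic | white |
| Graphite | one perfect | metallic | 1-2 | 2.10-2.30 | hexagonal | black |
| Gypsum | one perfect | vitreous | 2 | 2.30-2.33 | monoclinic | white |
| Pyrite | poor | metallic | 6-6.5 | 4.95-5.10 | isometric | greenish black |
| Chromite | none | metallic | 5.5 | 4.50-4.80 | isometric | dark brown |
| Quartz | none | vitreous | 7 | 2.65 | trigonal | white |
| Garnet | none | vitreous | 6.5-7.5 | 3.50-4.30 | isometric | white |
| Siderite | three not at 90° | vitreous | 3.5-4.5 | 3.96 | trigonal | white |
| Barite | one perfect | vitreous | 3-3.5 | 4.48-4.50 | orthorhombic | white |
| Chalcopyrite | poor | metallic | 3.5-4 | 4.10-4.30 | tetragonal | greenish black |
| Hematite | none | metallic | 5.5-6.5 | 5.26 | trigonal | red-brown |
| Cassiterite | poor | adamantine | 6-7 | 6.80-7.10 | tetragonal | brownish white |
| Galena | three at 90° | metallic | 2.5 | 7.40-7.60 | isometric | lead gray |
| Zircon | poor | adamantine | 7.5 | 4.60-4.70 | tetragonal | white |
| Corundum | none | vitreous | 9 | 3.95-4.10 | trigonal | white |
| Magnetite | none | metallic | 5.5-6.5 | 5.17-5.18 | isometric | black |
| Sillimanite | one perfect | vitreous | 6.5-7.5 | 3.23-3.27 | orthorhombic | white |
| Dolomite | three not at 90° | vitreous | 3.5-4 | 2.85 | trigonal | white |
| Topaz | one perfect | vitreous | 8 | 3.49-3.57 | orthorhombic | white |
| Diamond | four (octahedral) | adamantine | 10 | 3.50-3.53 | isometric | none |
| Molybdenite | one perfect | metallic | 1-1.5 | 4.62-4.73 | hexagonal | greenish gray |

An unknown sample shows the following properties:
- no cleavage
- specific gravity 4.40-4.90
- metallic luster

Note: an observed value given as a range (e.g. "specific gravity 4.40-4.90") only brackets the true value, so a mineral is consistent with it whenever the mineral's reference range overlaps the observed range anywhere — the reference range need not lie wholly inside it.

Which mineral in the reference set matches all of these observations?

No cleavage: leaves Serpentine, Chromite, Quartz, Garnet, Hematite, Corundum, Magnetite.
Specific gravity 4.40-4.90: leaves Chromite.
Metallic luster: every remaining candidate is consistent.
Only Chromite satisfies all observations.

Chromite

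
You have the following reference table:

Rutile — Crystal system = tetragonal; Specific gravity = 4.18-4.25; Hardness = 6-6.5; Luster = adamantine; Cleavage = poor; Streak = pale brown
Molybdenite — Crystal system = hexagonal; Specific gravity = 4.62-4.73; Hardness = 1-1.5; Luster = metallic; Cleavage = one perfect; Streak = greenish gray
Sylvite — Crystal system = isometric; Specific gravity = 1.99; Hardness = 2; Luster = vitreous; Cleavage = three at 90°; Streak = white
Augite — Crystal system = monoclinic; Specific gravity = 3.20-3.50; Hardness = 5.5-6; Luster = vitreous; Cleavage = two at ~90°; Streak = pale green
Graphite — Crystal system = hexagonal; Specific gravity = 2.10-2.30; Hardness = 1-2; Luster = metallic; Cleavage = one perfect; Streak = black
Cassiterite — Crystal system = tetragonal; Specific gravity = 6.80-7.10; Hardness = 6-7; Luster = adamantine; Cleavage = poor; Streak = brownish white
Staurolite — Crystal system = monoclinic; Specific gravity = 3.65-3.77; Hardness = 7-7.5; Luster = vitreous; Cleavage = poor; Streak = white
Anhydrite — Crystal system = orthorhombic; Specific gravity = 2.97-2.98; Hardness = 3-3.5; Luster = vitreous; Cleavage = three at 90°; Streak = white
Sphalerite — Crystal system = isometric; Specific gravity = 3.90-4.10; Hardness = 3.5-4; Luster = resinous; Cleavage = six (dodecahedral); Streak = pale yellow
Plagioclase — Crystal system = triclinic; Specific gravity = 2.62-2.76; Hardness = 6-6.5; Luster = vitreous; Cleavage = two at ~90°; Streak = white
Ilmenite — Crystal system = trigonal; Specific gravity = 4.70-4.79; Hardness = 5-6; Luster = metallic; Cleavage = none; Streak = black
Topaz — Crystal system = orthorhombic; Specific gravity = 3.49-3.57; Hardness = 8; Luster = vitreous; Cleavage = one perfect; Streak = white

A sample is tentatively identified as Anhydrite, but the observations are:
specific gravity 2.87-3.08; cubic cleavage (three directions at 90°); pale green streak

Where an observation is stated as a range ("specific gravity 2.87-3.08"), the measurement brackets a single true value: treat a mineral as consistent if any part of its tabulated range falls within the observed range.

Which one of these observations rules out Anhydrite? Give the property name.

streak

Specific gravity 2.87-3.08: Anhydrite has SG 2.97-2.98 — agrees.
Cubic cleavage (three directions at 90°): Anhydrite has cleavage three at 90° — agrees.
Pale green streak: Anhydrite has white streak — inconsistent.
The streak is the one property that does not fit.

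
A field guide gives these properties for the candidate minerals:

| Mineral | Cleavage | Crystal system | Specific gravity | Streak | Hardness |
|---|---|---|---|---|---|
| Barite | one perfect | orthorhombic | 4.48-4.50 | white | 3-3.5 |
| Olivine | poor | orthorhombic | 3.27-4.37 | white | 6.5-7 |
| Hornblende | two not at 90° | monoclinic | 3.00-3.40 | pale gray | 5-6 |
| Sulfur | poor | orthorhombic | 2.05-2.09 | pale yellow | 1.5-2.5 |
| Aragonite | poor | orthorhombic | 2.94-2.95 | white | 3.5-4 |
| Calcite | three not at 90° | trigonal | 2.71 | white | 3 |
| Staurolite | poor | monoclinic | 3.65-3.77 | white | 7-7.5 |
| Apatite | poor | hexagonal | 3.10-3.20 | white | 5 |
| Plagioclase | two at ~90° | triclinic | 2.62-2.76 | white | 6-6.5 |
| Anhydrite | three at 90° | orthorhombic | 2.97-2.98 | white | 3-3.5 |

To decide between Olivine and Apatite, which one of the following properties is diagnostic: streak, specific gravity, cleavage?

Streak: both white — no difference.
Specific gravity: Olivine 3.27-4.37, Apatite 3.10-3.20 — distinct.
Cleavage: both poor — no difference.
Of the listed properties, specific gravity is the one that separates them.

specific gravity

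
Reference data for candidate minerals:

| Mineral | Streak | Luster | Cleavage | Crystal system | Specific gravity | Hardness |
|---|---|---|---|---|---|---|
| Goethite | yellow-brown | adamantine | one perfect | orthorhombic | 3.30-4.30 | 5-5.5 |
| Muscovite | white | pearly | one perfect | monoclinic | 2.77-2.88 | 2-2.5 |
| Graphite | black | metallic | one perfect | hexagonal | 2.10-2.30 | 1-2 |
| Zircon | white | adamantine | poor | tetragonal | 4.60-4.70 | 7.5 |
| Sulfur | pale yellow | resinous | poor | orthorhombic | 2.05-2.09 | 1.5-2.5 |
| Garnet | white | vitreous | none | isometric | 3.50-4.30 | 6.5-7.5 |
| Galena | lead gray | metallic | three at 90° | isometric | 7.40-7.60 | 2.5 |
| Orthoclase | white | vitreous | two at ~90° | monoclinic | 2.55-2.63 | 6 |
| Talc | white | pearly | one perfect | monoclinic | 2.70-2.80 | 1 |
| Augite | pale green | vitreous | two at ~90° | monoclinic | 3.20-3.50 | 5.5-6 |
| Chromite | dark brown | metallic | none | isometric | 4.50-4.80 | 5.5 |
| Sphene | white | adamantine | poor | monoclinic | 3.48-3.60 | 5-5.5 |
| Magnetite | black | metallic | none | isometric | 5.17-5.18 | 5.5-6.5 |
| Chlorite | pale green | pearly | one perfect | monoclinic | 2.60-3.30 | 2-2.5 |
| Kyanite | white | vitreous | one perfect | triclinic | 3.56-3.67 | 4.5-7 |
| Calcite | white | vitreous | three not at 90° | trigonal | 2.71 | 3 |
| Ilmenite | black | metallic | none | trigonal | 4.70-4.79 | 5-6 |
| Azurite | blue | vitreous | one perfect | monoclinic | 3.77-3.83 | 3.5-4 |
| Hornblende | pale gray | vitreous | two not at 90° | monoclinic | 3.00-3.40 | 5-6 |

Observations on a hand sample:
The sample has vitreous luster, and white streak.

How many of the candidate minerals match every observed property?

Vitreous luster: only Garnet, Orthoclase, Augite, Kyanite, Calcite, Azurite, Hornblende remain.
White streak excludes Augite, Azurite, Hornblende.
Remaining candidates: Calcite, Garnet, Kyanite, Orthoclase.
That is 4 minerals.

4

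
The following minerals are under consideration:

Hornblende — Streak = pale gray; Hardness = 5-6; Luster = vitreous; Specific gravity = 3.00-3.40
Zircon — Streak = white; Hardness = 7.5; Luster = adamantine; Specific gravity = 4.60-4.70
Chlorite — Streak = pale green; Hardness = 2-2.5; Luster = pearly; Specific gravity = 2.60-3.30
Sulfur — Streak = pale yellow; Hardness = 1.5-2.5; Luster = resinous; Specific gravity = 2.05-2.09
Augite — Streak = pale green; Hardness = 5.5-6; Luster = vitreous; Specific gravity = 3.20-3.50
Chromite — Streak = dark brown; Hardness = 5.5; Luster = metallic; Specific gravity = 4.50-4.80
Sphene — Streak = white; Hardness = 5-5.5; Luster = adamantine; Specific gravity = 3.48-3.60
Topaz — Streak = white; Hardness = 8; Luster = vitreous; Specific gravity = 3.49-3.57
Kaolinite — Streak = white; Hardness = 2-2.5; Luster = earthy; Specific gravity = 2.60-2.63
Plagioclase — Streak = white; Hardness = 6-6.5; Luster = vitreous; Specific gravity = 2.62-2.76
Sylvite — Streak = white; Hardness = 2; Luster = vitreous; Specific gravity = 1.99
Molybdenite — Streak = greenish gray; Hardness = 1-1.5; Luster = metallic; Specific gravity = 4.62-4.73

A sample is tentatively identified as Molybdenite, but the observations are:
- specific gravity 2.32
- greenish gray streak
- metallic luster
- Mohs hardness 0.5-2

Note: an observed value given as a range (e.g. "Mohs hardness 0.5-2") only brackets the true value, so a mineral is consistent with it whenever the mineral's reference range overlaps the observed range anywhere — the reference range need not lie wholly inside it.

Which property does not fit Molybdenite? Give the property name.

Specific gravity 2.32: Molybdenite has SG 4.62-4.73 — outside the reference range.
Greenish gray streak: Molybdenite has greenish gray streak — within range.
Metallic luster: Molybdenite has metallic luster — within range.
Mohs hardness 0.5-2: Molybdenite has hardness 1-1.5 — within range.
Everything matches except the specific gravity.

specific gravity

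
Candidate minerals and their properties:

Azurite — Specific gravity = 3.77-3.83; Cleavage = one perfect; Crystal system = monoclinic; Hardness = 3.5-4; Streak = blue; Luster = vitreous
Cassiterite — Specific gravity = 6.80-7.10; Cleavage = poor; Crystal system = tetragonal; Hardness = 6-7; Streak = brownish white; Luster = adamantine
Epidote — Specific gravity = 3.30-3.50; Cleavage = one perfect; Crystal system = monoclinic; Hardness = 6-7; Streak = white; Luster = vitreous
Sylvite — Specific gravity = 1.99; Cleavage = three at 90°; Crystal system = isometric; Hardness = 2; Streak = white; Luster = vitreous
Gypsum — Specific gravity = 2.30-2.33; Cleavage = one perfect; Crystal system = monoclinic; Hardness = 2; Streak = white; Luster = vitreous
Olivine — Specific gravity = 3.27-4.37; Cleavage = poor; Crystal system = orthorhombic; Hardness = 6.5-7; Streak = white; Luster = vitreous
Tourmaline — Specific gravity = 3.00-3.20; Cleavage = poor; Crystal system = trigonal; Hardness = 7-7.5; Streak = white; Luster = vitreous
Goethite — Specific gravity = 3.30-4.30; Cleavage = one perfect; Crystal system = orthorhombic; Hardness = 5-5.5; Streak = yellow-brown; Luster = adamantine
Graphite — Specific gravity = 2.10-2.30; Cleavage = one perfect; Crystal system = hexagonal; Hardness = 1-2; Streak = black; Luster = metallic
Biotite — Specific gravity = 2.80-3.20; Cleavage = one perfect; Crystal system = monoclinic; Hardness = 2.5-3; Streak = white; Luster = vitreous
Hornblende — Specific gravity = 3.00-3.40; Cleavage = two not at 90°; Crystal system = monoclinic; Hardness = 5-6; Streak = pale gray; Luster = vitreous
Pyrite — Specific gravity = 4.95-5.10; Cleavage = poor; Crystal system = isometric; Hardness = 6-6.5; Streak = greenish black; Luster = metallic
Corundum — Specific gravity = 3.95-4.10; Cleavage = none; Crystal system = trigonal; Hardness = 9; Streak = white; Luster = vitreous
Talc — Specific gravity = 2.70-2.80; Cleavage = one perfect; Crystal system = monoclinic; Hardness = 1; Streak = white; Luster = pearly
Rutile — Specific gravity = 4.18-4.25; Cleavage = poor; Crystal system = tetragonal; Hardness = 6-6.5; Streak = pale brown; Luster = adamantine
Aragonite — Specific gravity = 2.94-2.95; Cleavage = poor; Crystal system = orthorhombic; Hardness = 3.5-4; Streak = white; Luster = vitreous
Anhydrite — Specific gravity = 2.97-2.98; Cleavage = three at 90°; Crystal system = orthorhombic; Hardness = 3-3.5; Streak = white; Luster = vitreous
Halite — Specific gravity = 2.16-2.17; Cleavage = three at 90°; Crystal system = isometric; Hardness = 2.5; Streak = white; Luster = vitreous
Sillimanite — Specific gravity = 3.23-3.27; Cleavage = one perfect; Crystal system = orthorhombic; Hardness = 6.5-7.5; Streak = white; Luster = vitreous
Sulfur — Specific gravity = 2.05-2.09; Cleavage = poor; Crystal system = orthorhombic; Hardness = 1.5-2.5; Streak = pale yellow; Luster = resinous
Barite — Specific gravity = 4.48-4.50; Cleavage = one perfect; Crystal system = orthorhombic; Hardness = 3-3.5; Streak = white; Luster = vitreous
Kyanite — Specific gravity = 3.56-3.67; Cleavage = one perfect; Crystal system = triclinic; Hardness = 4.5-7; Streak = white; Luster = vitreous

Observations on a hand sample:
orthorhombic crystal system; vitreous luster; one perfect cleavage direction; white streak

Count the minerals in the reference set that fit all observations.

Orthorhombic crystal system: leaves Olivine, Goethite, Aragonite, Anhydrite, Sillimanite, Sulfur, Barite.
Vitreous luster is inconsistent with Goethite, Sulfur.
One perfect cleavage direction: Sillimanite, Barite remain.
White streak: all remaining candidates fit.
Remaining candidates: Barite, Sillimanite.
That is 2 minerals.

2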